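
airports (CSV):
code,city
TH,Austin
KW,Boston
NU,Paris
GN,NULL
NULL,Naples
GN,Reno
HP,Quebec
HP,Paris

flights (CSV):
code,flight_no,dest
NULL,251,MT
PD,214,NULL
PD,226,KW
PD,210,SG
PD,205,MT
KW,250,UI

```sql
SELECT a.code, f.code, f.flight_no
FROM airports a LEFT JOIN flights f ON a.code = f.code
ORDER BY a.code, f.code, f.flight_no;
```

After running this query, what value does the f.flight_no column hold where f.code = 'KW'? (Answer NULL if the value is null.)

250

LEFT JOIN keeps every row from `airports`; unmatched rows get NULL for `flights`'s columns.
Matching on a.code = f.code. A NULL in a compared column never satisfies the condition.
- a row (code=TH): no match → kept, f columns NULL.
- a row (code=KW): matches 1 f row(s) → 1 output row(s).
- a row (code=NU): no match → kept, f columns NULL.
- a row (code=GN): no match → kept, f columns NULL.
- a row (code=NULL): no match → kept, f columns NULL.
- a row (code=GN): no match → kept, f columns NULL.
- a row (code=HP): no match → kept, f columns NULL.
- a row (code=HP): no match → kept, f columns NULL.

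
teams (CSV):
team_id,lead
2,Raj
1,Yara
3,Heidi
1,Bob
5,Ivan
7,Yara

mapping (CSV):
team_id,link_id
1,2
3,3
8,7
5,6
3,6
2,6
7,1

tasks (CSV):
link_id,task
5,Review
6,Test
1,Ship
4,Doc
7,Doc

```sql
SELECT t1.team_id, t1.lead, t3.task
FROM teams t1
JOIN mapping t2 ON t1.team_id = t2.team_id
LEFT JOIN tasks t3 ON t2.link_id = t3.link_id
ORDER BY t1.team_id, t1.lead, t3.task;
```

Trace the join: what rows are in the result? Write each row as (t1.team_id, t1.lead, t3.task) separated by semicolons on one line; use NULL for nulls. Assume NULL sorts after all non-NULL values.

Step 1 — t1 INNER JOIN t2 on team_id → 7 row(s).
Then LEFT JOIN `tasks t3` on link_id: each of those 7 rows is kept; rows whose t2.link_id has no match in t3 get NULL for t3's columns.

(1, Bob, NULL); (1, Yara, NULL); (2, Raj, Test); (3, Heidi, Test); (3, Heidi, NULL); (5, Ivan, Test); (7, Yara, Ship)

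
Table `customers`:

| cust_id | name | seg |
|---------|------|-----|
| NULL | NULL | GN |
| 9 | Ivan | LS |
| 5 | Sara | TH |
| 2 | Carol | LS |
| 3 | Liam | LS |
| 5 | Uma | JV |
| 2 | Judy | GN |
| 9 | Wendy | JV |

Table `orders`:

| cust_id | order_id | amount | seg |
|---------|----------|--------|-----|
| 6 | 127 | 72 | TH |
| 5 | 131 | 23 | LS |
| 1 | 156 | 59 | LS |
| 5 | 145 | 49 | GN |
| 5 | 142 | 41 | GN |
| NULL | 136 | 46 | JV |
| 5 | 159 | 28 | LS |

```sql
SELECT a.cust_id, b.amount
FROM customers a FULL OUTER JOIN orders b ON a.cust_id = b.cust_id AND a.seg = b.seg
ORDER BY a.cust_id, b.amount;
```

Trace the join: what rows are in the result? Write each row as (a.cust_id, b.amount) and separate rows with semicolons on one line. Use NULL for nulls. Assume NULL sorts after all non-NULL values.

(2, NULL); (2, NULL); (3, NULL); (5, NULL); (5, NULL); (9, NULL); (9, NULL); (NULL, 23); (NULL, 28); (NULL, 41); (NULL, 46); (NULL, 49); (NULL, 59); (NULL, 72); (NULL, NULL)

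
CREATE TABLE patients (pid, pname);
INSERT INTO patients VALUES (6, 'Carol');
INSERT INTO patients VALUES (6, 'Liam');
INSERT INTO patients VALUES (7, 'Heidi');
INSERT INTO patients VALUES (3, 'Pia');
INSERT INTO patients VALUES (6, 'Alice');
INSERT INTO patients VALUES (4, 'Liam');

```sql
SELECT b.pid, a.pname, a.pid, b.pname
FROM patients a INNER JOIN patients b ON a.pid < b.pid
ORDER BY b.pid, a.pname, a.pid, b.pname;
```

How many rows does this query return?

12

INNER JOIN keeps only pairs where the ON condition holds.
Matching on a.pid < b.pid.
Matched pairs: 12.
Total: 12 rows.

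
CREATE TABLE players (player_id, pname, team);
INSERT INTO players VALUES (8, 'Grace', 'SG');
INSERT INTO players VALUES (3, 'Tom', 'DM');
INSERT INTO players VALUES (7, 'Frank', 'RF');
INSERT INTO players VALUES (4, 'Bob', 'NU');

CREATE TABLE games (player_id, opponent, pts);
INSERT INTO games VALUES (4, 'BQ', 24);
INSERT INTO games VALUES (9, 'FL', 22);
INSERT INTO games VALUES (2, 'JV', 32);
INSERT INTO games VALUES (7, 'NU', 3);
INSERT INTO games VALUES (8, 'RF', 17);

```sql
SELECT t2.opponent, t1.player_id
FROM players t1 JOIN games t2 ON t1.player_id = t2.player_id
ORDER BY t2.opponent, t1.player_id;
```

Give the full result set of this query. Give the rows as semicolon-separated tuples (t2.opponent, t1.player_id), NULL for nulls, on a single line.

INNER JOIN keeps only pairs where the ON condition holds.
Matching on t1.player_id = t2.player_id.
- t1 row (player_id=8): matches 1 t2 row(s) → 1 output row(s).
- t1 row (player_id=3): no match → dropped.
- t1 row (player_id=7): matches 1 t2 row(s) → 1 output row(s).
- t1 row (player_id=4): matches 1 t2 row(s) → 1 output row(s).
After projecting and ordering:
t2.opponent | t1.player_id
BQ | 4
NU | 7
RF | 8

(BQ, 4); (NU, 7); (RF, 8)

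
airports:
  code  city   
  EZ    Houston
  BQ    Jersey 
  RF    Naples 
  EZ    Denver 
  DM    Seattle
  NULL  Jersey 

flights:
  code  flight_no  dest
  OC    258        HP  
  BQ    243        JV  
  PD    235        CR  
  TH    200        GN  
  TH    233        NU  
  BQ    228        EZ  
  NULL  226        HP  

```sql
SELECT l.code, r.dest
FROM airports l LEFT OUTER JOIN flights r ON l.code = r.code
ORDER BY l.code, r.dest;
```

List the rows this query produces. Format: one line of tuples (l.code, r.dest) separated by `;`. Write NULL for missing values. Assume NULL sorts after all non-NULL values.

LEFT JOIN keeps every row from `airports`; unmatched rows get NULL for `flights`'s columns.
Matching on l.code = r.code. A NULL in a compared column never satisfies the condition.
Matched pairs: 2; unmatched l rows kept: 5.

(BQ, EZ); (BQ, JV); (DM, NULL); (EZ, NULL); (EZ, NULL); (RF, NULL); (NULL, NULL)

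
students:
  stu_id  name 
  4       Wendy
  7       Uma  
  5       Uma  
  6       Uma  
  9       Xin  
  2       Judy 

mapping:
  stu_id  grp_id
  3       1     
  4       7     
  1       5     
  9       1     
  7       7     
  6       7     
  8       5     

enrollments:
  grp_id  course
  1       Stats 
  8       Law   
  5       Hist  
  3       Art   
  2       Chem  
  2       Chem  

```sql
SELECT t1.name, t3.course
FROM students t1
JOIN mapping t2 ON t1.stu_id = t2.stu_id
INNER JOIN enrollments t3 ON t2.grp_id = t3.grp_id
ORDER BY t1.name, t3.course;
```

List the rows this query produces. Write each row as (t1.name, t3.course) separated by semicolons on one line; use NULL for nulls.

Step 1 — t1 INNER JOIN t2 on stu_id → 4 row(s).
Then INNER JOIN `enrollments t3` on grp_id: keep only rows whose t2.grp_id appears in t3.

(Xin, Stats)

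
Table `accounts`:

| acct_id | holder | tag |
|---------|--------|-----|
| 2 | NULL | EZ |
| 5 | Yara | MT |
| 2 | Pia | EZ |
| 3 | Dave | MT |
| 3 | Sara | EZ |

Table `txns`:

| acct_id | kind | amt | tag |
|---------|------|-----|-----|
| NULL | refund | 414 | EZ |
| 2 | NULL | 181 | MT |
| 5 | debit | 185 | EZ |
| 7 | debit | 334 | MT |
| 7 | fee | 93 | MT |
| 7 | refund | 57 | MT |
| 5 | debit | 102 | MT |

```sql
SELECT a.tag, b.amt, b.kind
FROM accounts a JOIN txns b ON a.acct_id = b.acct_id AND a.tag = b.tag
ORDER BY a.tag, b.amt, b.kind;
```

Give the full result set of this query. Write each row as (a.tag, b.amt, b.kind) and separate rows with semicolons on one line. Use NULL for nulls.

(MT, 102, debit)

INNER JOIN keeps only pairs where the ON condition holds.
Matching on a.acct_id = b.acct_id AND a.tag = b.tag. A NULL in a compared column never satisfies the condition.
- a (acct_id=2, tag=EZ) has no partner → excluded.
- a (acct_id=5, tag=MT) pairs with 1 row(s) of b.
- a (acct_id=2, tag=EZ) has no partner → excluded.
- a (acct_id=3, tag=MT) has no partner → excluded.
- a (acct_id=3, tag=EZ) has no partner → excluded.
After projecting and ordering:
a.tag | b.amt | b.kind
MT | 102 | debit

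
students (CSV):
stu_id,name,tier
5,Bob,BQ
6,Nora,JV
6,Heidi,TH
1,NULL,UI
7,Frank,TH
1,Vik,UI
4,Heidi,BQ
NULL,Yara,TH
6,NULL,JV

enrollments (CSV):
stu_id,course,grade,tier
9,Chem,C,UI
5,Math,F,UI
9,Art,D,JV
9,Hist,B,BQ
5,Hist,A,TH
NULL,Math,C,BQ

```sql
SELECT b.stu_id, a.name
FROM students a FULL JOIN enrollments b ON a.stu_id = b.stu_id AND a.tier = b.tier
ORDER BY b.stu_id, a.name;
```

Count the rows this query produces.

15

FULL OUTER JOIN keeps every row from both sides; unmatched rows get NULL for the other side's columns.
Matching on a.stu_id = b.stu_id AND a.tier = b.tier. A NULL in a compared column never satisfies the condition.
- a row (stu_id=5, tier=BQ): no match → kept, b columns NULL.
- a row (stu_id=6, tier=JV): no match → kept, b columns NULL.
- a row (stu_id=6, tier=TH): no match → kept, b columns NULL.
- a row (stu_id=1, tier=UI): no match → kept, b columns NULL.
- a row (stu_id=7, tier=TH): no match → kept, b columns NULL.
- a row (stu_id=1, tier=UI): no match → kept, b columns NULL.
- a row (stu_id=4, tier=BQ): no match → kept, b columns NULL.
- a row (stu_id=NULL, tier=TH): no match → kept, b columns NULL.
- a row (stu_id=6, tier=JV): no match → kept, b columns NULL.
- plus 6 unmatched b row(s), each kept with NULL a columns.
Total: 0 matched + 15 padded = 15 rows.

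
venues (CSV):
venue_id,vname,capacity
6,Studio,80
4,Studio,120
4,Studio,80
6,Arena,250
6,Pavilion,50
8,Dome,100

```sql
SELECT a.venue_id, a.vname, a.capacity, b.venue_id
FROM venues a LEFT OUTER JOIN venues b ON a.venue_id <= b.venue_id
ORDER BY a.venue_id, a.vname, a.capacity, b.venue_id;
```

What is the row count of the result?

LEFT JOIN keeps every row from `venues a`; unmatched rows get NULL for `venues b`'s columns.
Matching on a.venue_id <= b.venue_id.
- venue_id=6: 4 matching b row(s), so 4 row(s) emitted.
- venue_id=4: 6 matching b row(s), so 6 row(s) emitted.
- venue_id=4: 6 matching b row(s), so 6 row(s) emitted.
- venue_id=6: 4 matching b row(s), so 4 row(s) emitted.
- venue_id=6: 4 matching b row(s), so 4 row(s) emitted.
- venue_id=8: 1 matching b row(s), so 1 row(s) emitted.
Total: 25 rows.

25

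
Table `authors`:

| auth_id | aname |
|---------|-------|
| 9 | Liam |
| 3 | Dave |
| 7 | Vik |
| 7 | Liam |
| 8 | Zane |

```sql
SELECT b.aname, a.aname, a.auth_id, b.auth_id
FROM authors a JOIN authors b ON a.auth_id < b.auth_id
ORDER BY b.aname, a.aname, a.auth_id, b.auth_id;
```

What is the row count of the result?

9

INNER JOIN keeps only pairs where the ON condition holds.
Matching on a.auth_id < b.auth_id.
- a[0] auth_id=9 → no match; dropped.
- a[1] auth_id=3 → 4 match(es) in b → 4 row(s).
- a[2] auth_id=7 → 2 match(es) in b → 2 row(s).
- a[3] auth_id=7 → 2 match(es) in b → 2 row(s).
- a[4] auth_id=8 → 1 match(es) in b → 1 row(s).
Total: 9 rows.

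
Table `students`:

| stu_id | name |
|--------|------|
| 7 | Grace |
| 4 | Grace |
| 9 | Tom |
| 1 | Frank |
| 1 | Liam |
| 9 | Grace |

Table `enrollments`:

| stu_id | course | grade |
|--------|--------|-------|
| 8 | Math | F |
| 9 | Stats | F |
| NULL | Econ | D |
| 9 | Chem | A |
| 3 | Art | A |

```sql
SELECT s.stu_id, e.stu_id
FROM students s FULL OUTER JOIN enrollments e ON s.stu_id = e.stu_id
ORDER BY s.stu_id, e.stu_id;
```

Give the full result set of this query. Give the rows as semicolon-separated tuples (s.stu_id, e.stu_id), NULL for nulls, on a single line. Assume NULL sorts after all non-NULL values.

(1, NULL); (1, NULL); (4, NULL); (7, NULL); (9, 9); (9, 9); (9, 9); (9, 9); (NULL, 3); (NULL, 8); (NULL, NULL)

FULL OUTER JOIN keeps every row from both sides; unmatched rows get NULL for the other side's columns.
Matching on s.stu_id = e.stu_id. A NULL in a compared column never satisfies the condition.
- s (stu_id=7) has no partner → padded with NULL.
- s (stu_id=4) has no partner → padded with NULL.
- s (stu_id=9) pairs with 2 row(s) of e.
- s (stu_id=1) has no partner → padded with NULL.
- s (stu_id=1) has no partner → padded with NULL.
- s (stu_id=9) pairs with 2 row(s) of e.
- 3 row(s) from e found no s partner → padded with NULL.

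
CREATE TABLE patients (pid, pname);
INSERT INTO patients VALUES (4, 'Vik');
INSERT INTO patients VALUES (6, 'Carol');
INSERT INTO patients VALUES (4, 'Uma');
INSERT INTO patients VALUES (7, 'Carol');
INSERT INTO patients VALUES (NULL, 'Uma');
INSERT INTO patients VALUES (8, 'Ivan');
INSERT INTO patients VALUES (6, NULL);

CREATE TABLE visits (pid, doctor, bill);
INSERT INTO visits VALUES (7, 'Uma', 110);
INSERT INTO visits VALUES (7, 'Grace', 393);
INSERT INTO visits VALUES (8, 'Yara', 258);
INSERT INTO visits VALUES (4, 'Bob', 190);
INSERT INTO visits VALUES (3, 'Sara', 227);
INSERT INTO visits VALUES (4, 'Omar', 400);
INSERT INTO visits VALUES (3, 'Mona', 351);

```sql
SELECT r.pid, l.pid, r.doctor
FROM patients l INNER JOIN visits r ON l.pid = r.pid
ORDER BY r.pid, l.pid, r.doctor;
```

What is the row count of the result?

INNER JOIN keeps only pairs where the ON condition holds.
Matching on l.pid = r.pid. A NULL in a compared column never satisfies the condition.
- l[0] pid=4 → 2 match(es) in r → 2 row(s).
- l[1] pid=6 → no match; dropped.
- l[2] pid=4 → 2 match(es) in r → 2 row(s).
- l[3] pid=7 → 2 match(es) in r → 2 row(s).
- l[4] pid=NULL → no match; dropped.
- l[5] pid=8 → 1 match(es) in r → 1 row(s).
- l[6] pid=6 → no match; dropped.
Total: 7 rows.

7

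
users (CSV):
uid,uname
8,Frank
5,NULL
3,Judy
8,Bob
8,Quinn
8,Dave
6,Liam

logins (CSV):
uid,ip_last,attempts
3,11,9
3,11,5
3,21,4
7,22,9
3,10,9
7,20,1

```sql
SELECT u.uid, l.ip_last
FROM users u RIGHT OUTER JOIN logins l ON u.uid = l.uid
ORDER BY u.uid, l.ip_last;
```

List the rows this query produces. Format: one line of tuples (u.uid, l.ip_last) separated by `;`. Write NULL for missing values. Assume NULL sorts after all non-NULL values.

RIGHT JOIN keeps every row from `logins`; unmatched rows get NULL for `users`'s columns.
Matching on u.uid = l.uid.
- u row (uid=8): no match.
- u row (uid=5): no match.
- u row (uid=3): matches 4 l row(s) → 4 output row(s).
- u row (uid=8): no match.
- u row (uid=8): no match.
- u row (uid=8): no match.
- u row (uid=6): no match.
- 2 row(s) from l found no u partner → padded with NULL.
After projecting and ordering:
u.uid | l.ip_last
3 | 10
3 | 11
3 | 11
3 | 21
NULL | 20
NULL | 22

(3, 10); (3, 11); (3, 11); (3, 21); (NULL, 20); (NULL, 22)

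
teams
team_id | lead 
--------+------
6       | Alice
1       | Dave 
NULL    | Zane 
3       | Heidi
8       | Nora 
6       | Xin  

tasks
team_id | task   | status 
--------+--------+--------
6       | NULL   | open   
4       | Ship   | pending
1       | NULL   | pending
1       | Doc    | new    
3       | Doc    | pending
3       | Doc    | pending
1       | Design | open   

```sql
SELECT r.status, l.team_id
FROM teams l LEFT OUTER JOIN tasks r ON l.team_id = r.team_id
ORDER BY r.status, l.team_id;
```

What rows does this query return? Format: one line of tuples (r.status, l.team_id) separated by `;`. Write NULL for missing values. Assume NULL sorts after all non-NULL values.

(new, 1); (open, 1); (open, 6); (open, 6); (pending, 1); (pending, 3); (pending, 3); (NULL, 8); (NULL, NULL)

LEFT JOIN keeps every row from `teams`; unmatched rows get NULL for `tasks`'s columns.
Matching on l.team_id = r.team_id. A NULL in a compared column never satisfies the condition.
Matched pairs: 7; unmatched l rows kept: 2.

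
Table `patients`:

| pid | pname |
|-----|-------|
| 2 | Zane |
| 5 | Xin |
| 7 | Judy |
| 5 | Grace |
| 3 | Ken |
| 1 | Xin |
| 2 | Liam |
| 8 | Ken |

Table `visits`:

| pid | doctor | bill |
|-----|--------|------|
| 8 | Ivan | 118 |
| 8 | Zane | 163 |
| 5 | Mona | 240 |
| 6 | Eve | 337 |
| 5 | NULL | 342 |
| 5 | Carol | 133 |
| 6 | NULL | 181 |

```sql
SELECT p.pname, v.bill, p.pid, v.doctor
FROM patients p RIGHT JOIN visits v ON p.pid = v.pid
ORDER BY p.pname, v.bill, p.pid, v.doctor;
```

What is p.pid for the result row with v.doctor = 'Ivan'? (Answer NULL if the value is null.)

8

RIGHT JOIN keeps every row from `visits`; unmatched rows get NULL for `patients`'s columns.
Matching on p.pid = v.pid.
Matched pairs: 8; unmatched v rows kept: 2.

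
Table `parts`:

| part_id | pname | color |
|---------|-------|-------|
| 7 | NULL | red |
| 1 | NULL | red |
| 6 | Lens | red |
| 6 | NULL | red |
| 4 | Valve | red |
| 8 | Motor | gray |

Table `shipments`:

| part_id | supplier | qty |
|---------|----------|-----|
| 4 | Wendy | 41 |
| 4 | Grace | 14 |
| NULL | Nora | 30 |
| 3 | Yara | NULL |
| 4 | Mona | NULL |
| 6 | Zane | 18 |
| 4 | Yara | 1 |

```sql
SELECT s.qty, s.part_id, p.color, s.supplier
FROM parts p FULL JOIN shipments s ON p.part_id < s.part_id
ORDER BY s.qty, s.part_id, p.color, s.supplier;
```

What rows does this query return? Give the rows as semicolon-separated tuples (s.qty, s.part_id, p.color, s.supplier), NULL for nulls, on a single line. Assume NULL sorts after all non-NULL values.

(1, 4, red, Yara); (14, 4, red, Grace); (18, 6, red, Zane); (18, 6, red, Zane); (30, NULL, NULL, Nora); (41, 4, red, Wendy); (NULL, 3, red, Yara); (NULL, 4, red, Mona); (NULL, NULL, gray, NULL); (NULL, NULL, red, NULL); (NULL, NULL, red, NULL); (NULL, NULL, red, NULL)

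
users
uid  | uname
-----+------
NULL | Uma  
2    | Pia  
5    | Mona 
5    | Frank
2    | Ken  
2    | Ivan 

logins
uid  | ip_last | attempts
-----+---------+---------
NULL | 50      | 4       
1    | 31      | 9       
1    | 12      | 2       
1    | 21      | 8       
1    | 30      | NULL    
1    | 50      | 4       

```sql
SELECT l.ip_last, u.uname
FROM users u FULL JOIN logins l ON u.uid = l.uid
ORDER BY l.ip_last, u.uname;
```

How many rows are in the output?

12

FULL OUTER JOIN keeps every row from both sides; unmatched rows get NULL for the other side's columns.
Matching on u.uid = l.uid. A NULL in a compared column never satisfies the condition.
Matched pairs: 0; unmatched u rows kept: 6; unmatched l rows kept: 6.
Total: 0 matched + 12 padded = 12 rows.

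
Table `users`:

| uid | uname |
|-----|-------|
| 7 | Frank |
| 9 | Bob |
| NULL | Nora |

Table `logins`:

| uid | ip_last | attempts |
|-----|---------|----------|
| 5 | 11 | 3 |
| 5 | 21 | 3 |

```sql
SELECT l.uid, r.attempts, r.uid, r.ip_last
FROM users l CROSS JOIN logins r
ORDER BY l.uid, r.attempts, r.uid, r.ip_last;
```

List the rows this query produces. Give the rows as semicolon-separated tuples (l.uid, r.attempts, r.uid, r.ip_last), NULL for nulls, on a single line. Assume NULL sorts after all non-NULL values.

CROSS JOIN pairs every row of `users` with every row of `logins`: 3 × 2 = 6 rows.

(7, 3, 5, 11); (7, 3, 5, 21); (9, 3, 5, 11); (9, 3, 5, 21); (NULL, 3, 5, 11); (NULL, 3, 5, 21)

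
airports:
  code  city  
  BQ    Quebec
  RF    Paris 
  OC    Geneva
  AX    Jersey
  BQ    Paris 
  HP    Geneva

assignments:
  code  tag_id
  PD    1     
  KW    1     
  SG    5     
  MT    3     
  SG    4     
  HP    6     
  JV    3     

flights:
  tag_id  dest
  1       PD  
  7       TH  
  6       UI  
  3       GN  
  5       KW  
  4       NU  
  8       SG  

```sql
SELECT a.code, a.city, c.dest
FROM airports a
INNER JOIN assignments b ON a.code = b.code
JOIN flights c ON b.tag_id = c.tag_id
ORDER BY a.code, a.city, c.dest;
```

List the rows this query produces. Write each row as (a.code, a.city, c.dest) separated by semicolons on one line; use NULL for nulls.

Evaluate left to right. First `airports a INNER JOIN assignments b` on code: 1 row(s).
Then INNER JOIN `flights c` on tag_id: keep only rows whose b.tag_id appears in c.

(HP, Geneva, UI)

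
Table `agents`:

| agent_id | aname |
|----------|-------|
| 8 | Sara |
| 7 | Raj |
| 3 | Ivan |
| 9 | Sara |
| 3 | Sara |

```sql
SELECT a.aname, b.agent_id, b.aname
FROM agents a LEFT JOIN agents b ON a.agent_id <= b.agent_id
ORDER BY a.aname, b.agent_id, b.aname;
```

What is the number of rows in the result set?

16

LEFT JOIN keeps every row from `agents a`; unmatched rows get NULL for `agents b`'s columns.
Matching on a.agent_id <= b.agent_id.
- agent_id=8: 2 matching b row(s), so 2 row(s) emitted.
- agent_id=7: 3 matching b row(s), so 3 row(s) emitted.
- agent_id=3: 5 matching b row(s), so 5 row(s) emitted.
- agent_id=9: 1 matching b row(s), so 1 row(s) emitted.
- agent_id=3: 5 matching b row(s), so 5 row(s) emitted.
Total: 16 rows.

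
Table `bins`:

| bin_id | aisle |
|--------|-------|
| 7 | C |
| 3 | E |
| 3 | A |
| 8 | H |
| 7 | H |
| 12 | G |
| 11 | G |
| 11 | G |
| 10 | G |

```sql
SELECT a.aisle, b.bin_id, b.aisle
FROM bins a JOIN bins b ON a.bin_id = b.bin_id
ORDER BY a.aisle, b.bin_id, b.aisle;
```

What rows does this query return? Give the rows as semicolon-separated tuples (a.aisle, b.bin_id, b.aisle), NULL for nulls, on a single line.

(A, 3, A); (A, 3, E); (C, 7, C); (C, 7, H); (E, 3, A); (E, 3, E); (G, 10, G); (G, 11, G); (G, 11, G); (G, 11, G); (G, 11, G); (G, 12, G); (H, 7, C); (H, 7, H); (H, 8, H)

INNER JOIN keeps only pairs where the ON condition holds.
Matching on a.bin_id = b.bin_id.
- a row (bin_id=7): matches 2 b row(s) → 2 output row(s).
- a row (bin_id=3): matches 2 b row(s) → 2 output row(s).
- a row (bin_id=3): matches 2 b row(s) → 2 output row(s).
- a row (bin_id=8): matches 1 b row(s) → 1 output row(s).
- a row (bin_id=7): matches 2 b row(s) → 2 output row(s).
- a row (bin_id=12): matches 1 b row(s) → 1 output row(s).
- a row (bin_id=11): matches 2 b row(s) → 2 output row(s).
- a row (bin_id=11): matches 2 b row(s) → 2 output row(s).
- a row (bin_id=10): matches 1 b row(s) → 1 output row(s).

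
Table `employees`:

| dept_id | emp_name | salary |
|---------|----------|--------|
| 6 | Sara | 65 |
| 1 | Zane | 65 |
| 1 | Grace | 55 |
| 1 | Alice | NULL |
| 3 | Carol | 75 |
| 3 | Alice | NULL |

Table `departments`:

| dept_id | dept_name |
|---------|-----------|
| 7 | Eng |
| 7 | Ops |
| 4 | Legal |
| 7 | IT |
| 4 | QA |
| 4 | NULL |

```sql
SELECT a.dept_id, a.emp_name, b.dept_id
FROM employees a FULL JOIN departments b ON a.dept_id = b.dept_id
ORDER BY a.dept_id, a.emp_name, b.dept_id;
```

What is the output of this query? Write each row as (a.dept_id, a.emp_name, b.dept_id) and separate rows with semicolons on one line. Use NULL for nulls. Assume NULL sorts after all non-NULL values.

FULL OUTER JOIN keeps every row from both sides; unmatched rows get NULL for the other side's columns.
Matching on a.dept_id = b.dept_id.
- a row (dept_id=6): no match → kept, b columns NULL.
- a row (dept_id=1): no match → kept, b columns NULL.
- a row (dept_id=1): no match → kept, b columns NULL.
- a row (dept_id=1): no match → kept, b columns NULL.
- a row (dept_id=3): no match → kept, b columns NULL.
- a row (dept_id=3): no match → kept, b columns NULL.
- 6 b row(s) had no a match → kept, a columns NULL.

(1, Alice, NULL); (1, Grace, NULL); (1, Zane, NULL); (3, Alice, NULL); (3, Carol, NULL); (6, Sara, NULL); (NULL, NULL, 4); (NULL, NULL, 4); (NULL, NULL, 4); (NULL, NULL, 7); (NULL, NULL, 7); (NULL, NULL, 7)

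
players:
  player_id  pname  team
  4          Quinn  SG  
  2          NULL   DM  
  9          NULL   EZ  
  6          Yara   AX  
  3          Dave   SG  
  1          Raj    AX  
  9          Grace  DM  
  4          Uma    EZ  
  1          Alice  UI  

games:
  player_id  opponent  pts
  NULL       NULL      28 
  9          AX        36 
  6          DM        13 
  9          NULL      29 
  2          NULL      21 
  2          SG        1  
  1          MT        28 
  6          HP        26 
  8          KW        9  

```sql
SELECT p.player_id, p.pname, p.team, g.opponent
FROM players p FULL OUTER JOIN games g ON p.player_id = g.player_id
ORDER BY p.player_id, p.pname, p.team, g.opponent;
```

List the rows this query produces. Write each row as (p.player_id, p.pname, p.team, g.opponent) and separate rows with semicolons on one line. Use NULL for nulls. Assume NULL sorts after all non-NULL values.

(1, Alice, UI, MT); (1, Raj, AX, MT); (2, NULL, DM, SG); (2, NULL, DM, NULL); (3, Dave, SG, NULL); (4, Quinn, SG, NULL); (4, Uma, EZ, NULL); (6, Yara, AX, DM); (6, Yara, AX, HP); (9, Grace, DM, AX); (9, Grace, DM, NULL); (9, NULL, EZ, AX); (9, NULL, EZ, NULL); (NULL, NULL, NULL, KW); (NULL, NULL, NULL, NULL)

FULL OUTER JOIN keeps every row from both sides; unmatched rows get NULL for the other side's columns.
Matching on p.player_id = g.player_id. A NULL in a compared column never satisfies the condition.
Matched pairs: 10; unmatched p rows kept: 3; unmatched g rows kept: 2.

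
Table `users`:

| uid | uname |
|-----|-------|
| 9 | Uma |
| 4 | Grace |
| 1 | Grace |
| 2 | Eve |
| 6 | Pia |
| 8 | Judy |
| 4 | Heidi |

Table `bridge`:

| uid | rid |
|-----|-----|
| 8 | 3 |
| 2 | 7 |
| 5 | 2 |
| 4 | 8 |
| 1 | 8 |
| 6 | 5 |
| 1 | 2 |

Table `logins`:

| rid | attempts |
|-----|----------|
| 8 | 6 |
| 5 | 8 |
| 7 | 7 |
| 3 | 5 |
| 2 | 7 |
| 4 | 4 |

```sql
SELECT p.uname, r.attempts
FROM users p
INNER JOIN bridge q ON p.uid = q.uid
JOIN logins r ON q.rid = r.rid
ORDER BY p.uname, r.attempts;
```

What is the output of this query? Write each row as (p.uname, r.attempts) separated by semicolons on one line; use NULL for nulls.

Evaluate left to right. First `users p INNER JOIN bridge q` on uid: 7 row(s).
Then INNER JOIN `logins r` on rid: keep only rows whose q.rid appears in r.

(Eve, 7); (Grace, 6); (Grace, 6); (Grace, 7); (Heidi, 6); (Judy, 5); (Pia, 8)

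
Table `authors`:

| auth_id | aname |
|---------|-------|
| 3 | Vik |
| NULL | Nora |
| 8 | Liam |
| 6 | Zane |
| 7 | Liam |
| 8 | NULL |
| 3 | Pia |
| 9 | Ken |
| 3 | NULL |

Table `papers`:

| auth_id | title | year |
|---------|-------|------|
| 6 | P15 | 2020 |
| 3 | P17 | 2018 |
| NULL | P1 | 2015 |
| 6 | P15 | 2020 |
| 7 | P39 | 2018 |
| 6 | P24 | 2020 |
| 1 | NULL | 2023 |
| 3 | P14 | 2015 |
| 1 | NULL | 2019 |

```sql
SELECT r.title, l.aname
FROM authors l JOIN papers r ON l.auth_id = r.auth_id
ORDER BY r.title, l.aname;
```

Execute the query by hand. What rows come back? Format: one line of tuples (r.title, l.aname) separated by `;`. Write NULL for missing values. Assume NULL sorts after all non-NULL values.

INNER JOIN keeps only pairs where the ON condition holds.
Matching on l.auth_id = r.auth_id. A NULL in a compared column never satisfies the condition.
Matched pairs: 10.

(P14, Pia); (P14, Vik); (P14, NULL); (P15, Zane); (P15, Zane); (P17, Pia); (P17, Vik); (P17, NULL); (P24, Zane); (P39, Liam)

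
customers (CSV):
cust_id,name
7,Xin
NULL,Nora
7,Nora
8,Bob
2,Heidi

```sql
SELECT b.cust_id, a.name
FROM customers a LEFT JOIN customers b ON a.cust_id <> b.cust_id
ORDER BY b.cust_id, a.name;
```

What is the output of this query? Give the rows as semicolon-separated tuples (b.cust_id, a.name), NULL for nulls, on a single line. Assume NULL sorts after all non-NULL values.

(2, Bob); (2, Nora); (2, Xin); (7, Bob); (7, Bob); (7, Heidi); (7, Heidi); (8, Heidi); (8, Nora); (8, Xin); (NULL, Nora)

LEFT JOIN keeps every row from `customers a`; unmatched rows get NULL for `customers b`'s columns.
Matching on a.cust_id <> b.cust_id. A NULL in a compared column never satisfies the condition.
Matched pairs: 10; unmatched a rows kept: 1.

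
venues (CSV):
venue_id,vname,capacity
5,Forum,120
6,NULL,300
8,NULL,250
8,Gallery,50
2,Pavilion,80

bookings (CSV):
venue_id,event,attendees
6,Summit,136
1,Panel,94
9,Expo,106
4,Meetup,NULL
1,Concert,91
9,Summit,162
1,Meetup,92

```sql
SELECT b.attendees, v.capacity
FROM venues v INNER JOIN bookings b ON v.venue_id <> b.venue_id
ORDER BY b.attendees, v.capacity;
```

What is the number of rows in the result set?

34

INNER JOIN keeps only pairs where the ON condition holds.
Matching on v.venue_id <> b.venue_id.
- v row (venue_id=5): matches 7 b row(s) → 7 output row(s).
- v row (venue_id=6): matches 6 b row(s) → 6 output row(s).
- v row (venue_id=8): matches 7 b row(s) → 7 output row(s).
- v row (venue_id=8): matches 7 b row(s) → 7 output row(s).
- v row (venue_id=2): matches 7 b row(s) → 7 output row(s).
Total: 34 rows.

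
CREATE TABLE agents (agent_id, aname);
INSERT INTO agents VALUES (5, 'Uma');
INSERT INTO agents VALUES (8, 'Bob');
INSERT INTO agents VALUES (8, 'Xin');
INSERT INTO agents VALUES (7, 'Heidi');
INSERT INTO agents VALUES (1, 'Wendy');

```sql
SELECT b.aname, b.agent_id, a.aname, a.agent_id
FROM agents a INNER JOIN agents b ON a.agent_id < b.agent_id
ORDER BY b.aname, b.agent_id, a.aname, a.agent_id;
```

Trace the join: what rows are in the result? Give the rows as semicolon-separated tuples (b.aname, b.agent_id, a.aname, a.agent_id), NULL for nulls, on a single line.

(Bob, 8, Heidi, 7); (Bob, 8, Uma, 5); (Bob, 8, Wendy, 1); (Heidi, 7, Uma, 5); (Heidi, 7, Wendy, 1); (Uma, 5, Wendy, 1); (Xin, 8, Heidi, 7); (Xin, 8, Uma, 5); (Xin, 8, Wendy, 1)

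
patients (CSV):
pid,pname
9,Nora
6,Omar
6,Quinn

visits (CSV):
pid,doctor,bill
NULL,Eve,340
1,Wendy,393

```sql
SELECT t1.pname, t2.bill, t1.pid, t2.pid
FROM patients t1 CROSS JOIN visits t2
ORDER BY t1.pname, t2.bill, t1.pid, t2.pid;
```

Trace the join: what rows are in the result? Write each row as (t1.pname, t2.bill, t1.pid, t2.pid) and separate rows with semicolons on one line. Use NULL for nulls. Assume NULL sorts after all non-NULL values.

CROSS JOIN pairs every row of `patients` with every row of `visits`: 3 × 2 = 6 rows.
After projecting and ordering:
t1.pname | t2.bill | t1.pid | t2.pid
Nora | 340 | 9 | NULL
Nora | 393 | 9 | 1
Omar | 340 | 6 | NULL
Omar | 393 | 6 | 1
Quinn | 340 | 6 | NULL
Quinn | 393 | 6 | 1

(Nora, 340, 9, NULL); (Nora, 393, 9, 1); (Omar, 340, 6, NULL); (Omar, 393, 6, 1); (Quinn, 340, 6, NULL); (Quinn, 393, 6, 1)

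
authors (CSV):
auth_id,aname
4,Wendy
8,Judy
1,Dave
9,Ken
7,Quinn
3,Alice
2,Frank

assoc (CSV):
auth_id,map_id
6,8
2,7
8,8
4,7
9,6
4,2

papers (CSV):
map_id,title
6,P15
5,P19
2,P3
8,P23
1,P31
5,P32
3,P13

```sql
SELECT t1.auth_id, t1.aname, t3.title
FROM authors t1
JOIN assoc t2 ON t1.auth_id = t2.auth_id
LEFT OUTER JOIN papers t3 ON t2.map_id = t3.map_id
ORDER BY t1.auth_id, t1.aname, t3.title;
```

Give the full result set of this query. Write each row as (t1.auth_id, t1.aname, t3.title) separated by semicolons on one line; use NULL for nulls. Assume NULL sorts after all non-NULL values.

(2, Frank, NULL); (4, Wendy, P3); (4, Wendy, NULL); (8, Judy, P23); (9, Ken, P15)

Joins associate left-to-right: authors INNER JOIN assoc on auth_id gives 5 intermediate row(s).
Then LEFT JOIN `papers t3` on map_id: each of those 5 rows is kept; rows whose t2.map_id has no match in t3 get NULL for t3's columns.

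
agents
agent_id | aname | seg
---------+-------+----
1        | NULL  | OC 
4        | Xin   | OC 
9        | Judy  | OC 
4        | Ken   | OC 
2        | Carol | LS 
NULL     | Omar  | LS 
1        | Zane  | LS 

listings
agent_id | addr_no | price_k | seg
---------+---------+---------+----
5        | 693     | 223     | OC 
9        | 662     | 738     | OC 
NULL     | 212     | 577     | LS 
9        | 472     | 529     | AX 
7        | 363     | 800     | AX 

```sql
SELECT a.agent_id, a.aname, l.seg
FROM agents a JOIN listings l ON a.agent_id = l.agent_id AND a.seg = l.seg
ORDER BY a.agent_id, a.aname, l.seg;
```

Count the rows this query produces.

1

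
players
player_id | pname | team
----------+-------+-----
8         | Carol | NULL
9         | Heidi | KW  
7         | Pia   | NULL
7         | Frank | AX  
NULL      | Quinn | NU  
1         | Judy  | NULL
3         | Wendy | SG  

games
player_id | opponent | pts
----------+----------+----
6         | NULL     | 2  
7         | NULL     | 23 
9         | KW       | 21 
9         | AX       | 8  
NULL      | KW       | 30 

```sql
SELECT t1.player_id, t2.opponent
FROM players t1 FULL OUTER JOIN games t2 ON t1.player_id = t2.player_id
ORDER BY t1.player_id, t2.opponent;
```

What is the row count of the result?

FULL OUTER JOIN keeps every row from both sides; unmatched rows get NULL for the other side's columns.
Matching on t1.player_id = t2.player_id. A NULL in a compared column never satisfies the condition.
- t1[0] player_id=8 → no match; kept with NULLs on the t2 side.
- t1[1] player_id=9 → 2 match(es) in t2 → 2 row(s).
- t1[2] player_id=7 → 1 match(es) in t2 → 1 row(s).
- t1[3] player_id=7 → 1 match(es) in t2 → 1 row(s).
- t1[4] player_id=NULL → no match; kept with NULLs on the t2 side.
- t1[5] player_id=1 → no match; kept with NULLs on the t2 side.
- t1[6] player_id=3 → no match; kept with NULLs on the t2 side.
- 2 row(s) from t2 found no t1 partner → padded with NULL.
Total: 4 matched + 6 padded = 10 rows.

10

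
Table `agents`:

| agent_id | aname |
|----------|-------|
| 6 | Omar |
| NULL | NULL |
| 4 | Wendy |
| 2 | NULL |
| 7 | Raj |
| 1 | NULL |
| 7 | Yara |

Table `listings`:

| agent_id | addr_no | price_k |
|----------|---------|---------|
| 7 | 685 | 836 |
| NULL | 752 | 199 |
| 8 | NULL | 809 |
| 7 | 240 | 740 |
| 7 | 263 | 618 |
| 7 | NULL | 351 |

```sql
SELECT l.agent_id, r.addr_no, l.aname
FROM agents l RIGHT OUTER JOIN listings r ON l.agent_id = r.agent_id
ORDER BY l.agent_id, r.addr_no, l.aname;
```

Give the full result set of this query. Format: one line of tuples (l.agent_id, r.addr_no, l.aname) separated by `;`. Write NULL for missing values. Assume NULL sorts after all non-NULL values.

(7, 240, Raj); (7, 240, Yara); (7, 263, Raj); (7, 263, Yara); (7, 685, Raj); (7, 685, Yara); (7, NULL, Raj); (7, NULL, Yara); (NULL, 752, NULL); (NULL, NULL, NULL)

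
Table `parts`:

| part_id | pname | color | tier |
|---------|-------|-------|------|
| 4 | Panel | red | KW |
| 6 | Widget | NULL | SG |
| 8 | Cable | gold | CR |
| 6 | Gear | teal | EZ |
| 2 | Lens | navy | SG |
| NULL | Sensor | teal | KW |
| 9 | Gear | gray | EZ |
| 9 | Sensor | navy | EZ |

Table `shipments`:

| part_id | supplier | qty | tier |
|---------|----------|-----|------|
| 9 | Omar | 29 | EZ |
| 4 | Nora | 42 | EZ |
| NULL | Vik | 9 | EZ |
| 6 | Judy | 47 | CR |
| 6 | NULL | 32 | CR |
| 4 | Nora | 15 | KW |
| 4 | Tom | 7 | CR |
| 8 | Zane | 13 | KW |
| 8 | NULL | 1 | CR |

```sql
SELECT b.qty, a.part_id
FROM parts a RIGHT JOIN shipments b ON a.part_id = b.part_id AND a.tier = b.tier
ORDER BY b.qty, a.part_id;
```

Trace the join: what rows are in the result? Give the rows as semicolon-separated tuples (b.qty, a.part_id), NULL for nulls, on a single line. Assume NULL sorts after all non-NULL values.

(1, 8); (7, NULL); (9, NULL); (13, NULL); (15, 4); (29, 9); (29, 9); (32, NULL); (42, NULL); (47, NULL)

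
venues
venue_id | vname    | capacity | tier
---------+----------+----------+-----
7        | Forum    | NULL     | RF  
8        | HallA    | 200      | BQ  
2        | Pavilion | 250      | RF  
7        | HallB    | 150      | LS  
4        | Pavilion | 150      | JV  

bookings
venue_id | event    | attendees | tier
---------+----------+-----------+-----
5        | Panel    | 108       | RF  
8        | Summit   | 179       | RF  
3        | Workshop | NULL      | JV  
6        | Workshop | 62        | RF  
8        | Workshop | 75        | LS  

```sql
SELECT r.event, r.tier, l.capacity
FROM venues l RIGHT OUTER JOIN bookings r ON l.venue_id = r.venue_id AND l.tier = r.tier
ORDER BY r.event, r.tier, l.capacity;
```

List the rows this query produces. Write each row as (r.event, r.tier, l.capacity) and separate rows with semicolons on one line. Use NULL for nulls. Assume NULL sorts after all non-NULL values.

RIGHT JOIN keeps every row from `bookings`; unmatched rows get NULL for `venues`'s columns.
Matching on l.venue_id = r.venue_id AND l.tier = r.tier.
- l (venue_id=7, tier=RF) has no partner in r.
- l (venue_id=8, tier=BQ) has no partner in r.
- l (venue_id=2, tier=RF) has no partner in r.
- l (venue_id=7, tier=LS) has no partner in r.
- l (venue_id=4, tier=JV) has no partner in r.
- plus 5 unmatched r row(s), each kept with NULL l columns.
After projecting and ordering:
r.event | r.tier | l.capacity
Panel | RF | NULL
Summit | RF | NULL
Workshop | JV | NULL
Workshop | LS | NULL
Workshop | RF | NULL

(Panel, RF, NULL); (Summit, RF, NULL); (Workshop, JV, NULL); (Workshop, LS, NULL); (Workshop, RF, NULL)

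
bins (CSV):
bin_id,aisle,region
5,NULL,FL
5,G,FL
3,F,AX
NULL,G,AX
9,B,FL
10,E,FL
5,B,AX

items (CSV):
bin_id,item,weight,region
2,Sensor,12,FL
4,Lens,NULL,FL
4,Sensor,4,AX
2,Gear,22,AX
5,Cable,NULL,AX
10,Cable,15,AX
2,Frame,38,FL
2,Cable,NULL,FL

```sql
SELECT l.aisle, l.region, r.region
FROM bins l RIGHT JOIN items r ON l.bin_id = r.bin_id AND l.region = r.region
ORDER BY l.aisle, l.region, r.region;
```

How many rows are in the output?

RIGHT JOIN keeps every row from `items`; unmatched rows get NULL for `bins`'s columns.
Matching on l.bin_id = r.bin_id AND l.region = r.region. A NULL in a compared column never satisfies the condition.
- l row (bin_id=5, region=FL): no match.
- l row (bin_id=5, region=FL): no match.
- l row (bin_id=3, region=AX): no match.
- l row (bin_id=NULL, region=AX): no match.
- l row (bin_id=9, region=FL): no match.
- l row (bin_id=10, region=FL): no match.
- l row (bin_id=5, region=AX): matches 1 r row(s) → 1 output row(s).
- plus 7 unmatched r row(s), each kept with NULL l columns.
Total: 1 matched + 7 padded = 8 rows.

8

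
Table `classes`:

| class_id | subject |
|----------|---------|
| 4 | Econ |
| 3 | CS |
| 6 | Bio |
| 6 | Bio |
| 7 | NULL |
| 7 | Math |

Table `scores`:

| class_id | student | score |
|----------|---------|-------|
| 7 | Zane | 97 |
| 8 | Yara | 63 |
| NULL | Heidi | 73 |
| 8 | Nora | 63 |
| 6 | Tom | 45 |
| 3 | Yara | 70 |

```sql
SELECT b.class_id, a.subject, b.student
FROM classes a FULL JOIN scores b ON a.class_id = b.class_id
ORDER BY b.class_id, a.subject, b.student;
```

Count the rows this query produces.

9

FULL OUTER JOIN keeps every row from both sides; unmatched rows get NULL for the other side's columns.
Matching on a.class_id = b.class_id. A NULL in a compared column never satisfies the condition.
- a row (class_id=4): no match → kept, b columns NULL.
- a row (class_id=3): matches 1 b row(s) → 1 output row(s).
- a row (class_id=6): matches 1 b row(s) → 1 output row(s).
- a row (class_id=6): matches 1 b row(s) → 1 output row(s).
- a row (class_id=7): matches 1 b row(s) → 1 output row(s).
- a row (class_id=7): matches 1 b row(s) → 1 output row(s).
- 3 b row(s) had no a match → kept, a columns NULL.
Total: 5 matched + 4 padded = 9 rows.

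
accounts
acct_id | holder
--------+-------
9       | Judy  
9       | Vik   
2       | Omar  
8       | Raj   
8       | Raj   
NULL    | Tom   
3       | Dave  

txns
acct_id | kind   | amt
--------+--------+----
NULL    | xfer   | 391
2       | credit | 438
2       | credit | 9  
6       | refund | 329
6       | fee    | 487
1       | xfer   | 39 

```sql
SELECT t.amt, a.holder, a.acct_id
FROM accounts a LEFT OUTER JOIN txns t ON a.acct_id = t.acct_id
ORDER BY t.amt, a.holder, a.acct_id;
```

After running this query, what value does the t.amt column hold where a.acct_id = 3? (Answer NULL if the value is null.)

NULL

LEFT JOIN keeps every row from `accounts`; unmatched rows get NULL for `txns`'s columns.
Matching on a.acct_id = t.acct_id. A NULL in a compared column never satisfies the condition.
- a (acct_id=9) has no partner → padded with NULL.
- a (acct_id=9) has no partner → padded with NULL.
- a (acct_id=2) pairs with 2 row(s) of t.
- a (acct_id=8) has no partner → padded with NULL.
- a (acct_id=8) has no partner → padded with NULL.
- a (acct_id=NULL) has no partner → padded with NULL.
- a (acct_id=3) has no partner → padded with NULL.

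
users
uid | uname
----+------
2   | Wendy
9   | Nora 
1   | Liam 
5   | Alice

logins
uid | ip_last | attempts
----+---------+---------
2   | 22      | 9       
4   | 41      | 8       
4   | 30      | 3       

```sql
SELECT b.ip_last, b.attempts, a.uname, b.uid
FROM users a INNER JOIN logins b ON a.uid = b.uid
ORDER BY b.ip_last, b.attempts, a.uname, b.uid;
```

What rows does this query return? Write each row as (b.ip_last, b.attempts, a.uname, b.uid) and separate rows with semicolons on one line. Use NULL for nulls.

(22, 9, Wendy, 2)

INNER JOIN keeps only pairs where the ON condition holds.
Matching on a.uid = b.uid.
Matched pairs: 1.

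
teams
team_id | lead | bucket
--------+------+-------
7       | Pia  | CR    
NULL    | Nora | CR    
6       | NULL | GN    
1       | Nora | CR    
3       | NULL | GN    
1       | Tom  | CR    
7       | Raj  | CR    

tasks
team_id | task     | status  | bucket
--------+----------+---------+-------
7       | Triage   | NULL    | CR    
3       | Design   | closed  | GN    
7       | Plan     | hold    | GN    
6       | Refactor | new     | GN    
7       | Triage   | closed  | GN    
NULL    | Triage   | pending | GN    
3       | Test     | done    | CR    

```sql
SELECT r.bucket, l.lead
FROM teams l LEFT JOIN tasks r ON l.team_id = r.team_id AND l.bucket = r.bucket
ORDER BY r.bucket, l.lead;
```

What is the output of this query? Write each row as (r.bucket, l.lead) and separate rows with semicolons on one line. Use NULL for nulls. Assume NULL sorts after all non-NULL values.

(CR, Pia); (CR, Raj); (GN, NULL); (GN, NULL); (NULL, Nora); (NULL, Nora); (NULL, Tom)

LEFT JOIN keeps every row from `teams`; unmatched rows get NULL for `tasks`'s columns.
Matching on l.team_id = r.team_id AND l.bucket = r.bucket. A NULL in a compared column never satisfies the condition.
- l row (team_id=7, bucket=CR): matches 1 r row(s) → 1 output row(s).
- l row (team_id=NULL, bucket=CR): no match → kept, r columns NULL.
- l row (team_id=6, bucket=GN): matches 1 r row(s) → 1 output row(s).
- l row (team_id=1, bucket=CR): no match → kept, r columns NULL.
- l row (team_id=3, bucket=GN): matches 1 r row(s) → 1 output row(s).
- l row (team_id=1, bucket=CR): no match → kept, r columns NULL.
- l row (team_id=7, bucket=CR): matches 1 r row(s) → 1 output row(s).
After projecting and ordering:
r.bucket | l.lead
CR | Pia
CR | Raj
GN | NULL
GN | NULL
NULL | Nora
NULL | Nora
NULL | Tom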